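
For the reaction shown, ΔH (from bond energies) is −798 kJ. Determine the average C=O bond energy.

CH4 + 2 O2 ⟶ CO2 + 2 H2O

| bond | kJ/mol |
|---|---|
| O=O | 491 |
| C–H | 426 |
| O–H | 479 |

D(C=O) ≈ 784 kJ/mol

Let D be the C=O bond energy.
Σ(broken) = 4×426 + 2×491 = 2686
Σ(formed) = 2×D + 4×479 = 1916 + 2D
ΔH = Σ(broken) − Σ(formed) = (2686) − (1916 + 2D) = +770 − 2D
Setting this equal to −798 kJ gives 2D = 1568, so D = 784 kJ/mol.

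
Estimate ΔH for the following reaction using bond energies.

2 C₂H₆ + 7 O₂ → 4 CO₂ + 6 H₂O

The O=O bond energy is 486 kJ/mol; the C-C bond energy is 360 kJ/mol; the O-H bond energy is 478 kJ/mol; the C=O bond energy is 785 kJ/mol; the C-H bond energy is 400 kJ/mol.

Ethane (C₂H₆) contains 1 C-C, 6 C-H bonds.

Bonds broken (reactants):
  C-C: 2 × 360 = 720
  C-H: 12 × 400 = 4800
  O=O: 7 × 486 = 3402
  Σ(broken) = 8922 kJ
Bonds formed (products):
  C=O: 8 × 785 = 6280
  O-H: 12 × 478 = 5736
  Σ(formed) = 12016 kJ
ΔH = Σ(broken) − Σ(formed) = 8922 − 12016 = −3094 kJ

ΔH ≈ −3094 kJ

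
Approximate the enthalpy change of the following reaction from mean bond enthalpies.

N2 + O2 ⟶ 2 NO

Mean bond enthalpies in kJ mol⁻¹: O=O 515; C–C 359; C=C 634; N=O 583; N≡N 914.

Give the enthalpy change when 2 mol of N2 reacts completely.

Bonds broken (reactants):
  N≡N: 1 × 914 = 914
  O=O: 1 × 515 = 515
  Σ(broken) = 1429 kJ
Bonds formed (products):
  N=O: 2 × 583 = 1166
  Σ(formed) = 1166 kJ
ΔH = Σ(broken) − Σ(formed) = 1429 − 1166 = +263 kJ
For 2× the reaction as written: 2 × (+263) = +526 kJ

ΔH = +526 kJ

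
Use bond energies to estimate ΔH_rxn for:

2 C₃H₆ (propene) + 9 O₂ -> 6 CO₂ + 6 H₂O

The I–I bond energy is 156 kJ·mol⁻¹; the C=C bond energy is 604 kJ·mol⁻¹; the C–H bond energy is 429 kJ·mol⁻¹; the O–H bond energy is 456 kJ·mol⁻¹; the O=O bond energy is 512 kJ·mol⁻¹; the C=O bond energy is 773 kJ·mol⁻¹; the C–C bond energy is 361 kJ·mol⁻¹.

Bonds broken (reactants):
  C–C: 2 × 361 = 722
  C–H: 12 × 429 = 5148
  C=C: 2 × 604 = 1208
  O=O: 9 × 512 = 4608
  Σ(broken) = 11686 kJ
Bonds formed (products):
  C=O: 12 × 773 = 9276
  O–H: 12 × 456 = 5472
  Σ(formed) = 14748 kJ
ΔH = Σ(broken) − Σ(formed) = 11686 − 14748 = −3062 kJ

ΔH ≈ −3062 kJ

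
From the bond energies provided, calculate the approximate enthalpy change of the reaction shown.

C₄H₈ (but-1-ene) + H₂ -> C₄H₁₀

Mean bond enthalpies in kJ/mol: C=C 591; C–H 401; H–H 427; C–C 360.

Bonds broken (reactants):
  C–C: 2 × 360 = 720
  C–H: 8 × 401 = 3208
  C=C: 1 × 591 = 591
  H–H: 1 × 427 = 427
  Σ(broken) = 4946 kJ
Bonds formed (products):
  C–C: 3 × 360 = 1080
  C–H: 10 × 401 = 4010
  Σ(formed) = 5090 kJ
ΔH = Σ(broken) − Σ(formed) = 4946 − 5090 = −144 kJ

ΔH ≈ −144 kJ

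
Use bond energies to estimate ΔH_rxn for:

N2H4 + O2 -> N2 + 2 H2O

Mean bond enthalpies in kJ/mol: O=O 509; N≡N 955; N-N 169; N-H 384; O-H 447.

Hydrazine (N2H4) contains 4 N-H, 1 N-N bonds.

Bonds broken (reactants):
  N-H: 4 × 384 = 1536
  N-N: 1 × 169 = 169
  O=O: 1 × 509 = 509
  Σ(broken) = 2214 kJ
Bonds formed (products):
  N≡N: 1 × 955 = 955
  O-H: 4 × 447 = 1788
  Σ(formed) = 2743 kJ
ΔH = Σ(broken) − Σ(formed) = 2214 − 2743 = −529 kJ

ΔH ≈ −529 kJ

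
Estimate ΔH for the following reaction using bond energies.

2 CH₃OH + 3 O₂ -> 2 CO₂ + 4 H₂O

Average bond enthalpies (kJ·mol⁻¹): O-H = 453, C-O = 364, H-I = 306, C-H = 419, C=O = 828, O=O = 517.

Bonds broken (reactants):
  C-H: 6 × 419 = 2514
  C-O: 2 × 364 = 728
  O-H: 2 × 453 = 906
  O=O: 3 × 517 = 1551
  Σ(broken) = 5699 kJ
Bonds formed (products):
  C=O: 4 × 828 = 3312
  O-H: 8 × 453 = 3624
  Σ(formed) = 6936 kJ
ΔH = Σ(broken) − Σ(formed) = 5699 − 6936 = −1237 kJ

ΔH ≈ −1237 kJ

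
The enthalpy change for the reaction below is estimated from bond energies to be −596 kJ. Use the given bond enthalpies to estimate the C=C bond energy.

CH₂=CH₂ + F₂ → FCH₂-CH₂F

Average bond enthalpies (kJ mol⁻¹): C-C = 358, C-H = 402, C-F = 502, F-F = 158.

Let D be the C=C bond energy.
Σ(broken) = 4×402 + 1×D + 1×158 = 1766 + D
Σ(formed) = 1×358 + 2×502 + 4×402 = 2970
ΔH = Σ(broken) − Σ(formed) = (1766 + D) − (2970) = −1204 + D
Setting this equal to −596 kJ gives D = 608 kJ/mol.

D(C=C) ≈ 608 kJ/mol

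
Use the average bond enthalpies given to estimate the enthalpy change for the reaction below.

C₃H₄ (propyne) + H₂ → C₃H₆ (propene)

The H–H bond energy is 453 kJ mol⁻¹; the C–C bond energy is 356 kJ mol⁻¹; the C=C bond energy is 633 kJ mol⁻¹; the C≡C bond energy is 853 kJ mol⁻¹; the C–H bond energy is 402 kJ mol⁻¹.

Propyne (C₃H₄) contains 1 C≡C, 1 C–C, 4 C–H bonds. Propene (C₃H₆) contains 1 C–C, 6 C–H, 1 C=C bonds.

Bonds broken (reactants):
  C≡C: 1 × 853 = 853
  C–C: 1 × 356 = 356
  C–H: 4 × 402 = 1608
  H–H: 1 × 453 = 453
  Σ(broken) = 3270 kJ
Bonds formed (products):
  C–C: 1 × 356 = 356
  C–H: 6 × 402 = 2412
  C=C: 1 × 633 = 633
  Σ(formed) = 3401 kJ
ΔH = Σ(broken) − Σ(formed) = 3270 − 3401 = −131 kJ

ΔH ≈ −131 kJ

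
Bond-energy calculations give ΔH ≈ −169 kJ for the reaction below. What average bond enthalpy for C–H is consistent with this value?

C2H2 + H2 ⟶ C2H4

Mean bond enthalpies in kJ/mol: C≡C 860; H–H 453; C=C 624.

D(C–H) ≈ 429 kJ/mol

Let D be the C–H bond energy.
Σ(broken) = 1×860 + 2×D + 1×453 = 1313 + 2D
Σ(formed) = 4×D + 1×624 = 624 + 4D
ΔH = Σ(broken) − Σ(formed) = (1313 + 2D) − (624 + 4D) = +689 − 2D
Setting this equal to −169 kJ gives 2D = 858, so D = 429 kJ/mol.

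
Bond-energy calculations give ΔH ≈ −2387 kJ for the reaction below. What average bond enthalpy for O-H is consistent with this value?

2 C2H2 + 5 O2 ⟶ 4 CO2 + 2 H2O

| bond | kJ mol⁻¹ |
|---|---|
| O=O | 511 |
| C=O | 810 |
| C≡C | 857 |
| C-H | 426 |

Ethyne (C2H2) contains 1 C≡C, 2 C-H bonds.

Let D be the O-H bond energy.
Σ(broken) = 2×857 + 4×426 + 5×511 = 5973
Σ(formed) = 8×810 + 4×D = 6480 + 4D
ΔH = Σ(broken) − Σ(formed) = (5973) − (6480 + 4D) = −507 − 4D
Setting this equal to −2387 kJ gives 4D = 1880, so D = 470 kJ/mol.

D(O-H) ≈ 470 kJ/mol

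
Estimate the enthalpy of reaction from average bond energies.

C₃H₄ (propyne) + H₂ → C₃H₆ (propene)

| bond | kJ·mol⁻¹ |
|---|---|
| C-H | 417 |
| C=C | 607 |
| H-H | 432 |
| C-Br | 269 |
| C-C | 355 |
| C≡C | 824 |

Bonds broken (reactants):
  C≡C: 1 × 824 = 824
  C-C: 1 × 355 = 355
  C-H: 4 × 417 = 1668
  H-H: 1 × 432 = 432
  Σ(broken) = 3279 kJ
Bonds formed (products):
  C-C: 1 × 355 = 355
  C-H: 6 × 417 = 2502
  C=C: 1 × 607 = 607
  Σ(formed) = 3464 kJ
ΔH = Σ(broken) − Σ(formed) = 3279 − 3464 = −185 kJ

ΔH ≈ −185 kJ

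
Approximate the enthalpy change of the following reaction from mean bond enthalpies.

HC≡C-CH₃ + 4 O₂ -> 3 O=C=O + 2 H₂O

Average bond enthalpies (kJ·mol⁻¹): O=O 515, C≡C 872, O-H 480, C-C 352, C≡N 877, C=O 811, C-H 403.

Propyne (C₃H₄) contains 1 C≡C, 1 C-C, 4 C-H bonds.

ΔH ≈ −1890 kJ

Bonds broken (reactants):
  C≡C: 1 × 872 = 872
  C-C: 1 × 352 = 352
  C-H: 4 × 403 = 1612
  O=O: 4 × 515 = 2060
  Σ(broken) = 4896 kJ
Bonds formed (products):
  C=O: 6 × 811 = 4866
  O-H: 4 × 480 = 1920
  Σ(formed) = 6786 kJ
ΔH = Σ(broken) − Σ(formed) = 4896 − 6786 = −1890 kJ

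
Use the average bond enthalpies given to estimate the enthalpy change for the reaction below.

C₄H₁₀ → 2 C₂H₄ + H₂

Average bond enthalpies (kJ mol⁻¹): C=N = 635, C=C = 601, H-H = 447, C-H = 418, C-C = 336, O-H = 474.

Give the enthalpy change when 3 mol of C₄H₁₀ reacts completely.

ΔH = +585 kJ

Bonds broken (reactants):
  C-C: 3 × 336 = 1008
  C-H: 10 × 418 = 4180
  Σ(broken) = 5188 kJ
Bonds formed (products):
  C-H: 8 × 418 = 3344
  C=C: 2 × 601 = 1202
  H-H: 1 × 447 = 447
  Σ(formed) = 4993 kJ
ΔH = Σ(broken) − Σ(formed) = 5188 − 4993 = +195 kJ
For 3× the reaction as written: 3 × (+195) = +585 kJ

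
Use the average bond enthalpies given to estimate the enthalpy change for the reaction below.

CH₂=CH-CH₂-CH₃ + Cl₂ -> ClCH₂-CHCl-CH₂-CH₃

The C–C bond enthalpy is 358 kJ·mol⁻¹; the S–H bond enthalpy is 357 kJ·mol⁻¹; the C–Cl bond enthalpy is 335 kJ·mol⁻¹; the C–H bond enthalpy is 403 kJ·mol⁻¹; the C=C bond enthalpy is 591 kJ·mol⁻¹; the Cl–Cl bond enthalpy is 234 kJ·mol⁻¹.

ΔH ≈ −203 kJ

Bonds broken (reactants):
  C–C: 2 × 358 = 716
  C–H: 8 × 403 = 3224
  C=C: 1 × 591 = 591
  Cl–Cl: 1 × 234 = 234
  Σ(broken) = 4765 kJ
Bonds formed (products):
  C–C: 3 × 358 = 1074
  C–Cl: 2 × 335 = 670
  C–H: 8 × 403 = 3224
  Σ(formed) = 4968 kJ
ΔH = Σ(broken) − Σ(formed) = 4765 − 4968 = −203 kJ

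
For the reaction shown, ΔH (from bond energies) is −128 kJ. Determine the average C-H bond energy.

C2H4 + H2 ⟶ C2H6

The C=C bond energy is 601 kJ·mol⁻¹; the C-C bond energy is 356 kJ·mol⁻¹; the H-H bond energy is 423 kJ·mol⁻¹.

D(C-H) ≈ 398 kJ/mol

Let D be the C-H bond energy.
Σ(broken) = 4×D + 1×601 + 1×423 = 1024 + 4D
Σ(formed) = 1×356 + 6×D = 356 + 6D
ΔH = Σ(broken) − Σ(formed) = (1024 + 4D) − (356 + 6D) = +668 − 2D
Setting this equal to −128 kJ gives 2D = 796, so D = 398 kJ/mol.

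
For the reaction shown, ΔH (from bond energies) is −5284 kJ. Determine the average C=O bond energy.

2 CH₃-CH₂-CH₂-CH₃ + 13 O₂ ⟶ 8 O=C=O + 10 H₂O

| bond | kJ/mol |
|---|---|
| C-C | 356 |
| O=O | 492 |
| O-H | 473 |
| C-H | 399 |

D(C=O) ≈ 771 kJ/mol

Let D be the C=O bond energy.
Σ(broken) = 6×356 + 20×399 + 13×492 = 16512
Σ(formed) = 16×D + 20×473 = 9460 + 16D
ΔH = Σ(broken) − Σ(formed) = (16512) − (9460 + 16D) = +7052 − 16D
Setting this equal to −5284 kJ gives 16D = 12336, so D = 771 kJ/mol.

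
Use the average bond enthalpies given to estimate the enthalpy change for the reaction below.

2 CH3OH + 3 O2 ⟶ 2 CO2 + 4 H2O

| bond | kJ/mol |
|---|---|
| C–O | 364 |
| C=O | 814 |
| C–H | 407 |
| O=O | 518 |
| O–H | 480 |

ΔH ≈ −1412 kJ

Bonds broken (reactants):
  C–H: 6 × 407 = 2442
  C–O: 2 × 364 = 728
  O–H: 2 × 480 = 960
  O=O: 3 × 518 = 1554
  Σ(broken) = 5684 kJ
Bonds formed (products):
  C=O: 4 × 814 = 3256
  O–H: 8 × 480 = 3840
  Σ(formed) = 7096 kJ
ΔH = Σ(broken) − Σ(formed) = 5684 − 7096 = −1412 kJ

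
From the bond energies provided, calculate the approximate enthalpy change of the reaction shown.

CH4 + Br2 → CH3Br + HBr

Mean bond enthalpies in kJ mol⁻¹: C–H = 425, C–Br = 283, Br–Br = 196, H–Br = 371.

ΔH ≈ −33 kJ

Bonds broken (reactants):
  Br–Br: 1 × 196 = 196
  C–H: 4 × 425 = 1700
  Σ(broken) = 1896 kJ
Bonds formed (products):
  C–Br: 1 × 283 = 283
  C–H: 3 × 425 = 1275
  H–Br: 1 × 371 = 371
  Σ(formed) = 1929 kJ
ΔH = Σ(broken) − Σ(formed) = 1896 − 1929 = −33 kJ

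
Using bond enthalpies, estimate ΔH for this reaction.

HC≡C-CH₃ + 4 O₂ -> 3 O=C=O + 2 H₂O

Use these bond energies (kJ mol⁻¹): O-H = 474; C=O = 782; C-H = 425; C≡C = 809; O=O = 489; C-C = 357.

Bonds broken (reactants):
  C≡C: 1 × 809 = 809
  C-C: 1 × 357 = 357
  C-H: 4 × 425 = 1700
  O=O: 4 × 489 = 1956
  Σ(broken) = 4822 kJ
Bonds formed (products):
  C=O: 6 × 782 = 4692
  O-H: 4 × 474 = 1896
  Σ(formed) = 6588 kJ
ΔH = Σ(broken) − Σ(formed) = 4822 − 6588 = −1766 kJ

ΔH ≈ −1766 kJ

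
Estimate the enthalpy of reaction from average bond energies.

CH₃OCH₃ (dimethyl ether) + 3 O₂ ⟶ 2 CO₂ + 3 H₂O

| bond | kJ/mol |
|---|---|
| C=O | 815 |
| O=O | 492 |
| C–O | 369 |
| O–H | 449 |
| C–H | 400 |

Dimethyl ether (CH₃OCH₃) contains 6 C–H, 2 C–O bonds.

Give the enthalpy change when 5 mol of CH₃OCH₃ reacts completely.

ΔH = −6700 kJ

Bonds broken (reactants):
  C–H: 6 × 400 = 2400
  C–O: 2 × 369 = 738
  O=O: 3 × 492 = 1476
  Σ(broken) = 4614 kJ
Bonds formed (products):
  C=O: 4 × 815 = 3260
  O–H: 6 × 449 = 2694
  Σ(formed) = 5954 kJ
ΔH = Σ(broken) − Σ(formed) = 4614 − 5954 = −1340 kJ
For 5× the reaction as written: 5 × (−1340) = −6700 kJ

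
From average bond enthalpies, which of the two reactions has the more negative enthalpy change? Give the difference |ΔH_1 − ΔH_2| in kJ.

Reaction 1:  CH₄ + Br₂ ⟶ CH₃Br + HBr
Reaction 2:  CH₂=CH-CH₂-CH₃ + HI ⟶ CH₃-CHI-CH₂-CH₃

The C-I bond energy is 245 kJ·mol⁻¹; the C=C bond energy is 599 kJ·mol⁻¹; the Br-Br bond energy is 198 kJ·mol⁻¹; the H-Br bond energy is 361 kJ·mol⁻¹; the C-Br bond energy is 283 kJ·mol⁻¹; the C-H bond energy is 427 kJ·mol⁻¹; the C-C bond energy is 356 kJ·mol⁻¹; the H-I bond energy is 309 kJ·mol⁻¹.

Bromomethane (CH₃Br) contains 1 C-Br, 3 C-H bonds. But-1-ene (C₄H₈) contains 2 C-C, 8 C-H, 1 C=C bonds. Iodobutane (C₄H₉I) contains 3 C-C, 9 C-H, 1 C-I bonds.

Reaction 1:
  Bonds broken (reactants):
    Br-Br: 1 × 198 = 198
    C-H: 4 × 427 = 1708
    Σ(broken) = 1906 kJ
  Bonds formed (products):
    C-Br: 1 × 283 = 283
    C-H: 3 × 427 = 1281
    H-Br: 1 × 361 = 361
    Σ(formed) = 1925 kJ
  ΔH_1 = 1906 − 1925 = −19 kJ
Reaction 2:
  Bonds broken (reactants):
    C-C: 2 × 356 = 712
    C-H: 8 × 427 = 3416
    C=C: 1 × 599 = 599
    H-I: 1 × 309 = 309
    Σ(broken) = 5036 kJ
  Bonds formed (products):
    C-C: 3 × 356 = 1068
    C-H: 9 × 427 = 3843
    C-I: 1 × 245 = 245
    Σ(formed) = 5156 kJ
  ΔH_2 = 5036 − 5156 = −120 kJ
ΔH_1 − ΔH_2 = +101 kJ, so reaction 2 has the more negative ΔH; |ΔH_1 − ΔH_2| = 101 kJ.

Reaction 2, by 101 kJ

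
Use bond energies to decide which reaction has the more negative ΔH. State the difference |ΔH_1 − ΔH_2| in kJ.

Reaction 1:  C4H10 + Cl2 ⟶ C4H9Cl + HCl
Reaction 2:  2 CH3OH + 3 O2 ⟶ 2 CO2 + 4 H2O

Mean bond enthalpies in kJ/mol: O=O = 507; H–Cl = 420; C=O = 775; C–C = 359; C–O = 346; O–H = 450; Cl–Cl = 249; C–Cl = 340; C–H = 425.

Reaction 1:
  Bonds broken (reactants):
    C–C: 3 × 359 = 1077
    C–H: 10 × 425 = 4250
    Cl–Cl: 1 × 249 = 249
    Σ(broken) = 5576 kJ
  Bonds formed (products):
    C–C: 3 × 359 = 1077
    C–Cl: 1 × 340 = 340
    C–H: 9 × 425 = 3825
    H–Cl: 1 × 420 = 420
    Σ(formed) = 5662 kJ
  ΔH_1 = 5576 − 5662 = −86 kJ
Reaction 2:
  Bonds broken (reactants):
    C–H: 6 × 425 = 2550
    C–O: 2 × 346 = 692
    O–H: 2 × 450 = 900
    O=O: 3 × 507 = 1521
    Σ(broken) = 5663 kJ
  Bonds formed (products):
    C=O: 4 × 775 = 3100
    O–H: 8 × 450 = 3600
    Σ(formed) = 6700 kJ
  ΔH_2 = 5663 − 6700 = −1037 kJ
ΔH_1 − ΔH_2 = +951 kJ, so reaction 2 has the more negative ΔH; |ΔH_1 − ΔH_2| = 951 kJ.

Reaction 2, by 951 kJ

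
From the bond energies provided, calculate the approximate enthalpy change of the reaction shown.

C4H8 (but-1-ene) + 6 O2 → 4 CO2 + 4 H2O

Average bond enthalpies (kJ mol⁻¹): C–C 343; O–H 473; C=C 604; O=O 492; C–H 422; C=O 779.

ΔH ≈ −2398 kJ

Bonds broken (reactants):
  C–C: 2 × 343 = 686
  C–H: 8 × 422 = 3376
  C=C: 1 × 604 = 604
  O=O: 6 × 492 = 2952
  Σ(broken) = 7618 kJ
Bonds formed (products):
  C=O: 8 × 779 = 6232
  O–H: 8 × 473 = 3784
  Σ(formed) = 10016 kJ
ΔH = Σ(broken) − Σ(formed) = 7618 − 10016 = −2398 kJ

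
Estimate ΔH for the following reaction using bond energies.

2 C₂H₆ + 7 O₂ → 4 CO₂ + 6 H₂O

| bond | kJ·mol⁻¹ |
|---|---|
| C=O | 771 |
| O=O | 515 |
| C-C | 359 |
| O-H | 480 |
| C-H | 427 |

ΔH ≈ −2481 kJ

Bonds broken (reactants):
  C-C: 2 × 359 = 718
  C-H: 12 × 427 = 5124
  O=O: 7 × 515 = 3605
  Σ(broken) = 9447 kJ
Bonds formed (products):
  C=O: 8 × 771 = 6168
  O-H: 12 × 480 = 5760
  Σ(formed) = 11928 kJ
ΔH = Σ(broken) − Σ(formed) = 9447 − 11928 = −2481 kJ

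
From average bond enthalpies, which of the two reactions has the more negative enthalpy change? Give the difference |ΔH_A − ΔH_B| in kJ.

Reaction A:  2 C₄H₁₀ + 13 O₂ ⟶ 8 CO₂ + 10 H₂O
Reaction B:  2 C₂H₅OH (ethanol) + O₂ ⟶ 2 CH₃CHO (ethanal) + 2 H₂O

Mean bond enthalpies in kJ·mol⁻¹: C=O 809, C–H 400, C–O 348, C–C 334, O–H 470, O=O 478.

Reaction A, by 5542 kJ

Reaction A:
  Bonds broken (reactants):
    C–C: 6 × 334 = 2004
    C–H: 20 × 400 = 8000
    O=O: 13 × 478 = 6214
    Σ(broken) = 16218 kJ
  Bonds formed (products):
    C=O: 16 × 809 = 12944
    O–H: 20 × 470 = 9400
    Σ(formed) = 22344 kJ
  ΔH_A = 16218 − 22344 = −6126 kJ
Reaction B:
  Bonds broken (reactants):
    C–C: 2 × 334 = 668
    C–H: 10 × 400 = 4000
    C–O: 2 × 348 = 696
    O–H: 2 × 470 = 940
    O=O: 1 × 478 = 478
    Σ(broken) = 6782 kJ
  Bonds formed (products):
    C–C: 2 × 334 = 668
    C–H: 8 × 400 = 3200
    C=O: 2 × 809 = 1618
    O–H: 4 × 470 = 1880
    Σ(formed) = 7366 kJ
  ΔH_B = 6782 − 7366 = −584 kJ
ΔH_A − ΔH_B = −5542 kJ, so reaction A has the more negative ΔH; |ΔH_A − ΔH_B| = 5542 kJ.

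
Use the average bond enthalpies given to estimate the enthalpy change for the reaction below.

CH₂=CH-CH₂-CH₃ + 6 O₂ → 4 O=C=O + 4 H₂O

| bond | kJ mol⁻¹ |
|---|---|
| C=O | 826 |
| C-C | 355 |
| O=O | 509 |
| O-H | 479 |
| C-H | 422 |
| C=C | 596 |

Bonds broken (reactants):
  C-C: 2 × 355 = 710
  C-H: 8 × 422 = 3376
  C=C: 1 × 596 = 596
  O=O: 6 × 509 = 3054
  Σ(broken) = 7736 kJ
Bonds formed (products):
  C=O: 8 × 826 = 6608
  O-H: 8 × 479 = 3832
  Σ(formed) = 10440 kJ
ΔH = Σ(broken) − Σ(formed) = 7736 − 10440 = −2704 kJ

ΔH ≈ −2704 kJ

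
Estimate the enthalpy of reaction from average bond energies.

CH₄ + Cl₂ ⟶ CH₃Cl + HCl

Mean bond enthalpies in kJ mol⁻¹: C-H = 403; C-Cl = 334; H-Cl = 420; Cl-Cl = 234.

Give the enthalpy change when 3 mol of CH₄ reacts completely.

Bonds broken (reactants):
  C-H: 4 × 403 = 1612
  Cl-Cl: 1 × 234 = 234
  Σ(broken) = 1846 kJ
Bonds formed (products):
  C-Cl: 1 × 334 = 334
  C-H: 3 × 403 = 1209
  H-Cl: 1 × 420 = 420
  Σ(formed) = 1963 kJ
ΔH = Σ(broken) − Σ(formed) = 1846 − 1963 = −117 kJ
For 3× the reaction as written: 3 × (−117) = −351 kJ

ΔH = −351 kJ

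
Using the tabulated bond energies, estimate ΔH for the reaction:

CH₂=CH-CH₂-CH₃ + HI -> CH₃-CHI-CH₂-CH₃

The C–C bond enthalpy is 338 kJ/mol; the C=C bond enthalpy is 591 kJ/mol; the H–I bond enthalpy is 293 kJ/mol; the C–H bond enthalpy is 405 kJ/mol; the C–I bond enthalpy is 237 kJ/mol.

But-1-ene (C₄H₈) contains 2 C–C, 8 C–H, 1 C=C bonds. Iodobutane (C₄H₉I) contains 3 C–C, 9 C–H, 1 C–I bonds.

Bonds broken (reactants):
  C–C: 2 × 338 = 676
  C–H: 8 × 405 = 3240
  C=C: 1 × 591 = 591
  H–I: 1 × 293 = 293
  Σ(broken) = 4800 kJ
Bonds formed (products):
  C–C: 3 × 338 = 1014
  C–H: 9 × 405 = 3645
  C–I: 1 × 237 = 237
  Σ(formed) = 4896 kJ
ΔH = Σ(broken) − Σ(formed) = 4800 − 4896 = −96 kJ

ΔH ≈ −96 kJ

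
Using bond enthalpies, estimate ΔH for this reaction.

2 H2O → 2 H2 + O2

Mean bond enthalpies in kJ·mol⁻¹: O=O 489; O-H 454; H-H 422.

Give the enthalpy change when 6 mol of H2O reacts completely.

Bonds broken (reactants):
  O-H: 4 × 454 = 1816
  Σ(broken) = 1816 kJ
Bonds formed (products):
  H-H: 2 × 422 = 844
  O=O: 1 × 489 = 489
  Σ(formed) = 1333 kJ
ΔH = Σ(broken) − Σ(formed) = 1816 − 1333 = +483 kJ
For 3× the reaction as written: 3 × (+483) = +1449 kJ

ΔH = +1449 kJ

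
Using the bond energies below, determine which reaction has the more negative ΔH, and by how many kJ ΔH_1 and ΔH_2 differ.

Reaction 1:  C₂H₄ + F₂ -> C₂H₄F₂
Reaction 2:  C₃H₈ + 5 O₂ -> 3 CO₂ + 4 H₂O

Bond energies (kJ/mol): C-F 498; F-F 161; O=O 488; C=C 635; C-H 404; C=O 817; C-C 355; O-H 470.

Reaction 1:
  Bonds broken (reactants):
    C-H: 4 × 404 = 1616
    C=C: 1 × 635 = 635
    F-F: 1 × 161 = 161
    Σ(broken) = 2412 kJ
  Bonds formed (products):
    C-C: 1 × 355 = 355
    C-F: 2 × 498 = 996
    C-H: 4 × 404 = 1616
    Σ(formed) = 2967 kJ
  ΔH_1 = 2412 − 2967 = −555 kJ
Reaction 2:
  Bonds broken (reactants):
    C-C: 2 × 355 = 710
    C-H: 8 × 404 = 3232
    O=O: 5 × 488 = 2440
    Σ(broken) = 6382 kJ
  Bonds formed (products):
    C=O: 6 × 817 = 4902
    O-H: 8 × 470 = 3760
    Σ(formed) = 8662 kJ
  ΔH_2 = 6382 − 8662 = −2280 kJ
ΔH_1 − ΔH_2 = +1725 kJ, so reaction 2 has the more negative ΔH; |ΔH_1 − ΔH_2| = 1725 kJ.

Reaction 2, by 1725 kJ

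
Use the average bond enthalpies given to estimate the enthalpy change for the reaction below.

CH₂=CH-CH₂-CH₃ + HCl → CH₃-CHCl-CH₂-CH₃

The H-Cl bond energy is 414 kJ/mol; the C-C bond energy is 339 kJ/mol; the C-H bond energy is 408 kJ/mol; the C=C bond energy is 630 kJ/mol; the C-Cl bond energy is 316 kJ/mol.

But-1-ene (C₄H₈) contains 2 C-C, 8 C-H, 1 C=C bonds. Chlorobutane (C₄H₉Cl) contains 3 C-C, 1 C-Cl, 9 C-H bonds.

Bonds broken (reactants):
  C-C: 2 × 339 = 678
  C-H: 8 × 408 = 3264
  C=C: 1 × 630 = 630
  H-Cl: 1 × 414 = 414
  Σ(broken) = 4986 kJ
Bonds formed (products):
  C-C: 3 × 339 = 1017
  C-Cl: 1 × 316 = 316
  C-H: 9 × 408 = 3672
  Σ(formed) = 5005 kJ
ΔH = Σ(broken) − Σ(formed) = 4986 − 5005 = −19 kJ

ΔH ≈ −19 kJ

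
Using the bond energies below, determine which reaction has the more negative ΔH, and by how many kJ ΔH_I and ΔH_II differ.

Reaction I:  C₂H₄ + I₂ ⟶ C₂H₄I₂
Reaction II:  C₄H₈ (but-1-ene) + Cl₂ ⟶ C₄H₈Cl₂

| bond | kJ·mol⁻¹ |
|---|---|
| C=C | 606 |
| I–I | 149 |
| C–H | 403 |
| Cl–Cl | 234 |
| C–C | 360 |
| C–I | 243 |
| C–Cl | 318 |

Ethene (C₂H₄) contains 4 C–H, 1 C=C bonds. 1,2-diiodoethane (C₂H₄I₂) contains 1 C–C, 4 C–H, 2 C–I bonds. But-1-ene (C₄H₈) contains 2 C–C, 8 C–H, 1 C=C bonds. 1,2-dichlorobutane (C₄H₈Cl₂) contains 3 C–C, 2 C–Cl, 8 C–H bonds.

Reaction I:
  Bonds broken (reactants):
    C–H: 4 × 403 = 1612
    C=C: 1 × 606 = 606
    I–I: 1 × 149 = 149
    Σ(broken) = 2367 kJ
  Bonds formed (products):
    C–C: 1 × 360 = 360
    C–H: 4 × 403 = 1612
    C–I: 2 × 243 = 486
    Σ(formed) = 2458 kJ
  ΔH_I = 2367 − 2458 = −91 kJ
Reaction II:
  Bonds broken (reactants):
    C–C: 2 × 360 = 720
    C–H: 8 × 403 = 3224
    C=C: 1 × 606 = 606
    Cl–Cl: 1 × 234 = 234
    Σ(broken) = 4784 kJ
  Bonds formed (products):
    C–C: 3 × 360 = 1080
    C–Cl: 2 × 318 = 636
    C–H: 8 × 403 = 3224
    Σ(formed) = 4940 kJ
  ΔH_II = 4784 − 4940 = −156 kJ
ΔH_I − ΔH_II = +65 kJ, so reaction II has the more negative ΔH; |ΔH_I − ΔH_II| = 65 kJ.

Reaction II, by 65 kJ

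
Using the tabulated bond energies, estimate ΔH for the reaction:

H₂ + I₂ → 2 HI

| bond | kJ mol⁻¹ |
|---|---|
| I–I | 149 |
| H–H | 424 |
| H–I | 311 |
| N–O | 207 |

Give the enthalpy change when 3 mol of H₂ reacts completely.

ΔH = −147 kJ

Bonds broken (reactants):
  H–H: 1 × 424 = 424
  I–I: 1 × 149 = 149
  Σ(broken) = 573 kJ
Bonds formed (products):
  H–I: 2 × 311 = 622
  Σ(formed) = 622 kJ
ΔH = Σ(broken) − Σ(formed) = 573 − 622 = −49 kJ
For 3× the reaction as written: 3 × (−49) = −147 kJ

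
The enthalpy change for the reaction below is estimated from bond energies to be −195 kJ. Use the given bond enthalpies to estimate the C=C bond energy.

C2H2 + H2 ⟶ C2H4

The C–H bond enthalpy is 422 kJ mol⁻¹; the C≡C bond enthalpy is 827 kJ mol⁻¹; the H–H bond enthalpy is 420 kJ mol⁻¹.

D(C=C) ≈ 598 kJ/mol

Let D be the C=C bond energy.
Σ(broken) = 1×827 + 2×422 + 1×420 = 2091
Σ(formed) = 4×422 + 1×D = 1688 + D
ΔH = Σ(broken) − Σ(formed) = (2091) − (1688 + D) = +403 − D
Setting this equal to −195 kJ gives D = 598 kJ/mol.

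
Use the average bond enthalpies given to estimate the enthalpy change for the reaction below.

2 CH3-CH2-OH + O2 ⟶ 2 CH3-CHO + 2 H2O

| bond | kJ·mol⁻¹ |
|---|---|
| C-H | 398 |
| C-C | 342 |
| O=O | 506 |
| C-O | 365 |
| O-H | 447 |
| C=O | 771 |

ΔH ≈ −404 kJ

Bonds broken (reactants):
  C-C: 2 × 342 = 684
  C-H: 10 × 398 = 3980
  C-O: 2 × 365 = 730
  O-H: 2 × 447 = 894
  O=O: 1 × 506 = 506
  Σ(broken) = 6794 kJ
Bonds formed (products):
  C-C: 2 × 342 = 684
  C-H: 8 × 398 = 3184
  C=O: 2 × 771 = 1542
  O-H: 4 × 447 = 1788
  Σ(formed) = 7198 kJ
ΔH = Σ(broken) − Σ(formed) = 6794 − 7198 = −404 kJ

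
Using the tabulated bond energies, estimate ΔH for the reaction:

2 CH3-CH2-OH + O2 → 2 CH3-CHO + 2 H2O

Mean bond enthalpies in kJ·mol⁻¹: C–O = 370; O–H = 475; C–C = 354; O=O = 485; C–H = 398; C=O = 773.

ΔH ≈ −475 kJ

Bonds broken (reactants):
  C–C: 2 × 354 = 708
  C–H: 10 × 398 = 3980
  C–O: 2 × 370 = 740
  O–H: 2 × 475 = 950
  O=O: 1 × 485 = 485
  Σ(broken) = 6863 kJ
Bonds formed (products):
  C–C: 2 × 354 = 708
  C–H: 8 × 398 = 3184
  C=O: 2 × 773 = 1546
  O–H: 4 × 475 = 1900
  Σ(formed) = 7338 kJ
ΔH = Σ(broken) − Σ(formed) = 6863 − 7338 = −475 kJ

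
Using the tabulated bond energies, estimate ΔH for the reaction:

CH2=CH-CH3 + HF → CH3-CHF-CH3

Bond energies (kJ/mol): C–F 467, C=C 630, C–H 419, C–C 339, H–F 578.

Bonds broken (reactants):
  C–C: 1 × 339 = 339
  C–H: 6 × 419 = 2514
  C=C: 1 × 630 = 630
  H–F: 1 × 578 = 578
  Σ(broken) = 4061 kJ
Bonds formed (products):
  C–C: 2 × 339 = 678
  C–F: 1 × 467 = 467
  C–H: 7 × 419 = 2933
  Σ(formed) = 4078 kJ
ΔH = Σ(broken) − Σ(formed) = 4061 − 4078 = −17 kJ

ΔH ≈ −17 kJ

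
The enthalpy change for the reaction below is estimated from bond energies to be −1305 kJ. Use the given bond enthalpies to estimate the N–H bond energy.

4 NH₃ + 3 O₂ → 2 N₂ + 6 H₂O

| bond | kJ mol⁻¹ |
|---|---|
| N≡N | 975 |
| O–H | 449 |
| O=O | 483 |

Let D be the N–H bond energy.
Σ(broken) = 12×D + 3×483 = 1449 + 12D
Σ(formed) = 2×975 + 12×449 = 7338
ΔH = Σ(broken) − Σ(formed) = (1449 + 12D) − (7338) = −5889 + 12D
Setting this equal to −1305 kJ gives 12D = 4584, so D = 382 kJ/mol.

D(N–H) ≈ 382 kJ/mol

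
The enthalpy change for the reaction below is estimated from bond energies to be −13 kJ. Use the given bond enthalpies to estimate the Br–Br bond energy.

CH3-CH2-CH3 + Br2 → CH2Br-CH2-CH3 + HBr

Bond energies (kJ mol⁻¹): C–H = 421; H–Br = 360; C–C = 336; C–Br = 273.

D(Br–Br) ≈ 199 kJ/mol

Let D be the Br–Br bond energy.
Σ(broken) = 1×D + 2×336 + 8×421 = 4040 + D
Σ(formed) = 1×273 + 2×336 + 7×421 + 1×360 = 4252
ΔH = Σ(broken) − Σ(formed) = (4040 + D) − (4252) = −212 + D
Setting this equal to −13 kJ gives D = 199 kJ/mol.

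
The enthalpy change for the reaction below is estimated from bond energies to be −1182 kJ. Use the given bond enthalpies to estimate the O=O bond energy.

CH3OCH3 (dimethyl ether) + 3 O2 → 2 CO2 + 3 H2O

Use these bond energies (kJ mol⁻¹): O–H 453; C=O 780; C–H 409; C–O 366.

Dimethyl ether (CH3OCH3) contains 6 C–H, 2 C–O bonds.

Let D be the O=O bond energy.
Σ(broken) = 6×409 + 2×366 + 3×D = 3186 + 3D
Σ(formed) = 4×780 + 6×453 = 5838
ΔH = Σ(broken) − Σ(formed) = (3186 + 3D) − (5838) = −2652 + 3D
Setting this equal to −1182 kJ gives 3D = 1470, so D = 490 kJ/mol.

D(O=O) ≈ 490 kJ/mol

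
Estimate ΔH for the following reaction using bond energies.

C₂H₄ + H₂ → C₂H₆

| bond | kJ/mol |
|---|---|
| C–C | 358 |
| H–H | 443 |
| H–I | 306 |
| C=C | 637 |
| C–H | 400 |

Bonds broken (reactants):
  C–H: 4 × 400 = 1600
  C=C: 1 × 637 = 637
  H–H: 1 × 443 = 443
  Σ(broken) = 2680 kJ
Bonds formed (products):
  C–C: 1 × 358 = 358
  C–H: 6 × 400 = 2400
  Σ(formed) = 2758 kJ
ΔH = Σ(broken) − Σ(formed) = 2680 − 2758 = −78 kJ

ΔH ≈ −78 kJ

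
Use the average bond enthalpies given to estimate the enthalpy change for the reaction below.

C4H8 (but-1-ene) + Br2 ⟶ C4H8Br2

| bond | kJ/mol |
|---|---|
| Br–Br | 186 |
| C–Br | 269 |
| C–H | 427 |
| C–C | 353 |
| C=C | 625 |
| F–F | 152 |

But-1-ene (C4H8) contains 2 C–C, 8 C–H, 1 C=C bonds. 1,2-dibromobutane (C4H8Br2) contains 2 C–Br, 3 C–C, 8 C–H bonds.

Bonds broken (reactants):
  Br–Br: 1 × 186 = 186
  C–C: 2 × 353 = 706
  C–H: 8 × 427 = 3416
  C=C: 1 × 625 = 625
  Σ(broken) = 4933 kJ
Bonds formed (products):
  C–Br: 2 × 269 = 538
  C–C: 3 × 353 = 1059
  C–H: 8 × 427 = 3416
  Σ(formed) = 5013 kJ
ΔH = Σ(broken) − Σ(formed) = 4933 − 5013 = −80 kJ

ΔH ≈ −80 kJ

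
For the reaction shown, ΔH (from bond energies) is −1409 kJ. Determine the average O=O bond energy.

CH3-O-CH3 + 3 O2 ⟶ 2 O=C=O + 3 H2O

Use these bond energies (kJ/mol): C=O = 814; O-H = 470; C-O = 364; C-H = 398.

Let D be the O=O bond energy.
Σ(broken) = 6×398 + 2×364 + 3×D = 3116 + 3D
Σ(formed) = 4×814 + 6×470 = 6076
ΔH = Σ(broken) − Σ(formed) = (3116 + 3D) − (6076) = −2960 + 3D
Setting this equal to −1409 kJ gives 3D = 1551, so D = 517 kJ/mol.

D(O=O) ≈ 517 kJ/mol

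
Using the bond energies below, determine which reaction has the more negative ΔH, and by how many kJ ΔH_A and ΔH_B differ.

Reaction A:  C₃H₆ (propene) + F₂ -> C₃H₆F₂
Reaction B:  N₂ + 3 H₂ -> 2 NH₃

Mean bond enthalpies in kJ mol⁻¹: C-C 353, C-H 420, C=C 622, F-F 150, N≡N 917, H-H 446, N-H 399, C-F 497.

Reaction A:
  Bonds broken (reactants):
    C-C: 1 × 353 = 353
    C-H: 6 × 420 = 2520
    C=C: 1 × 622 = 622
    F-F: 1 × 150 = 150
    Σ(broken) = 3645 kJ
  Bonds formed (products):
    C-C: 2 × 353 = 706
    C-F: 2 × 497 = 994
    C-H: 6 × 420 = 2520
    Σ(formed) = 4220 kJ
  ΔH_A = 3645 − 4220 = −575 kJ
Reaction B:
  Bonds broken (reactants):
    H-H: 3 × 446 = 1338
    N≡N: 1 × 917 = 917
    Σ(broken) = 2255 kJ
  Bonds formed (products):
    N-H: 6 × 399 = 2394
    Σ(formed) = 2394 kJ
  ΔH_B = 2255 − 2394 = −139 kJ
ΔH_A − ΔH_B = −436 kJ, so reaction A has the more negative ΔH; |ΔH_A − ΔH_B| = 436 kJ.

Reaction A, by 436 kJ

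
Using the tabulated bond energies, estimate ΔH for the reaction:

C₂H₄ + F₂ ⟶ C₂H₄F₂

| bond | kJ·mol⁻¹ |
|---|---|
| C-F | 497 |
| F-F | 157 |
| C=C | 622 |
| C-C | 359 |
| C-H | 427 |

ΔH ≈ −574 kJ

Bonds broken (reactants):
  C-H: 4 × 427 = 1708
  C=C: 1 × 622 = 622
  F-F: 1 × 157 = 157
  Σ(broken) = 2487 kJ
Bonds formed (products):
  C-C: 1 × 359 = 359
  C-F: 2 × 497 = 994
  C-H: 4 × 427 = 1708
  Σ(formed) = 3061 kJ
ΔH = Σ(broken) − Σ(formed) = 2487 − 3061 = −574 kJ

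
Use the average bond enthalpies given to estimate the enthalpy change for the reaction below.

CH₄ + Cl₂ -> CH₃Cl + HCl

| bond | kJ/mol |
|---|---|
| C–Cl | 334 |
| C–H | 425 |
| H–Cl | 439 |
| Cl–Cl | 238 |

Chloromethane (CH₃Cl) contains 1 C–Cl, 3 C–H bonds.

ΔH ≈ −110 kJ

Bonds broken (reactants):
  C–H: 4 × 425 = 1700
  Cl–Cl: 1 × 238 = 238
  Σ(broken) = 1938 kJ
Bonds formed (products):
  C–Cl: 1 × 334 = 334
  C–H: 3 × 425 = 1275
  H–Cl: 1 × 439 = 439
  Σ(formed) = 2048 kJ
ΔH = Σ(broken) − Σ(formed) = 1938 − 2048 = −110 kJ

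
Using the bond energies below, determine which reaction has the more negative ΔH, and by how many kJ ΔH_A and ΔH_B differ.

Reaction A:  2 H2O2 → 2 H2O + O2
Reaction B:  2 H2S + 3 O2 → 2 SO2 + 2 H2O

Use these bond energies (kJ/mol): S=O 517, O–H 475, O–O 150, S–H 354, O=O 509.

Reaction B, by 816 kJ

Reaction A:
  Bonds broken (reactants):
    O–H: 4 × 475 = 1900
    O–O: 2 × 150 = 300
    Σ(broken) = 2200 kJ
  Bonds formed (products):
    O–H: 4 × 475 = 1900
    O=O: 1 × 509 = 509
    Σ(formed) = 2409 kJ
  ΔH_A = 2200 − 2409 = −209 kJ
Reaction B:
  Bonds broken (reactants):
    O=O: 3 × 509 = 1527
    S–H: 4 × 354 = 1416
    Σ(broken) = 2943 kJ
  Bonds formed (products):
    O–H: 4 × 475 = 1900
    S=O: 4 × 517 = 2068
    Σ(formed) = 3968 kJ
  ΔH_B = 2943 − 3968 = −1025 kJ
ΔH_A − ΔH_B = +816 kJ, so reaction B has the more negative ΔH; |ΔH_A − ΔH_B| = 816 kJ.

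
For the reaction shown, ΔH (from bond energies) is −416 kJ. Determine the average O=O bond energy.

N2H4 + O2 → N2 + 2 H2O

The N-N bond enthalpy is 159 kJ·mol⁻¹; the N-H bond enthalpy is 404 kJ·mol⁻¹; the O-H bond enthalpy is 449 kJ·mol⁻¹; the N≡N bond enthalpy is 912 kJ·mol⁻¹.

D(O=O) ≈ 517 kJ/mol

Let D be the O=O bond energy.
Σ(broken) = 4×404 + 1×159 + 1×D = 1775 + D
Σ(formed) = 1×912 + 4×449 = 2708
ΔH = Σ(broken) − Σ(formed) = (1775 + D) − (2708) = −933 + D
Setting this equal to −416 kJ gives D = 517 kJ/mol.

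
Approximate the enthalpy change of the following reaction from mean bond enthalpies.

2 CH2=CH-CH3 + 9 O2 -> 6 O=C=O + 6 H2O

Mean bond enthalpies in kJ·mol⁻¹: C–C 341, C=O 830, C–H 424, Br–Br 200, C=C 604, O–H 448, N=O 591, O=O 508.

Bonds broken (reactants):
  C–C: 2 × 341 = 682
  C–H: 12 × 424 = 5088
  C=C: 2 × 604 = 1208
  O=O: 9 × 508 = 4572
  Σ(broken) = 11550 kJ
Bonds formed (products):
  C=O: 12 × 830 = 9960
  O–H: 12 × 448 = 5376
  Σ(formed) = 15336 kJ
ΔH = Σ(broken) − Σ(formed) = 11550 − 15336 = −3786 kJ

ΔH ≈ −3786 kJ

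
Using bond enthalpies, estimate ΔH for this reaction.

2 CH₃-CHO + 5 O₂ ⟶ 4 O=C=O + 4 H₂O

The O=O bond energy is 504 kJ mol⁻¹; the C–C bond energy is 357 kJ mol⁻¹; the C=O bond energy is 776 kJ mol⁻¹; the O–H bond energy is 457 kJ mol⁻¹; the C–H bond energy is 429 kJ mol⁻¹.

Bonds broken (reactants):
  C–C: 2 × 357 = 714
  C–H: 8 × 429 = 3432
  C=O: 2 × 776 = 1552
  O=O: 5 × 504 = 2520
  Σ(broken) = 8218 kJ
Bonds formed (products):
  C=O: 8 × 776 = 6208
  O–H: 8 × 457 = 3656
  Σ(formed) = 9864 kJ
ΔH = Σ(broken) − Σ(formed) = 8218 − 9864 = −1646 kJ

ΔH ≈ −1646 kJ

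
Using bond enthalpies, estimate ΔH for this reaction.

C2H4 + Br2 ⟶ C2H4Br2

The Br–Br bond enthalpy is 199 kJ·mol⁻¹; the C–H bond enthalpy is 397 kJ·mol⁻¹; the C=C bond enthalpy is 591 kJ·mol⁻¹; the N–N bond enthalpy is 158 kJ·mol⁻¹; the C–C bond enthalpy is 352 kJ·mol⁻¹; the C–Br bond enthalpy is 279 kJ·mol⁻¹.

ΔH ≈ −120 kJ

Bonds broken (reactants):
  Br–Br: 1 × 199 = 199
  C–H: 4 × 397 = 1588
  C=C: 1 × 591 = 591
  Σ(broken) = 2378 kJ
Bonds formed (products):
  C–Br: 2 × 279 = 558
  C–C: 1 × 352 = 352
  C–H: 4 × 397 = 1588
  Σ(formed) = 2498 kJ
ΔH = Σ(broken) − Σ(formed) = 2378 − 2498 = −120 kJ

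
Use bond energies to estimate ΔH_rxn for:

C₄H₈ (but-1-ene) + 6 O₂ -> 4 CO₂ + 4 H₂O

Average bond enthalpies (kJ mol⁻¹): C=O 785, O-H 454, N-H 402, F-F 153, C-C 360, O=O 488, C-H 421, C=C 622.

ΔH ≈ −2274 kJ

Bonds broken (reactants):
  C-C: 2 × 360 = 720
  C-H: 8 × 421 = 3368
  C=C: 1 × 622 = 622
  O=O: 6 × 488 = 2928
  Σ(broken) = 7638 kJ
Bonds formed (products):
  C=O: 8 × 785 = 6280
  O-H: 8 × 454 = 3632
  Σ(formed) = 9912 kJ
ΔH = Σ(broken) − Σ(formed) = 7638 − 9912 = −2274 kJ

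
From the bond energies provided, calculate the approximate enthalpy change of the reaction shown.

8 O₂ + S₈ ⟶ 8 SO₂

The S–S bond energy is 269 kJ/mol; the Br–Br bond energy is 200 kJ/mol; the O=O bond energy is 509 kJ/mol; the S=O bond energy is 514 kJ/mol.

Bonds broken (reactants):
  O=O: 8 × 509 = 4072
  S–S: 8 × 269 = 2152
  Σ(broken) = 6224 kJ
Bonds formed (products):
  S=O: 16 × 514 = 8224
  Σ(formed) = 8224 kJ
ΔH = Σ(broken) − Σ(formed) = 6224 − 8224 = −2000 kJ

ΔH ≈ −2000 kJ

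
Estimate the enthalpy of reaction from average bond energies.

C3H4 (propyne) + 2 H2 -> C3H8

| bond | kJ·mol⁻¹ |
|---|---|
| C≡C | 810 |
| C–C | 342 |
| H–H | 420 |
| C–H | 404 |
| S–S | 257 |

ΔH ≈ −308 kJ

Bonds broken (reactants):
  C≡C: 1 × 810 = 810
  C–C: 1 × 342 = 342
  C–H: 4 × 404 = 1616
  H–H: 2 × 420 = 840
  Σ(broken) = 3608 kJ
Bonds formed (products):
  C–C: 2 × 342 = 684
  C–H: 8 × 404 = 3232
  Σ(formed) = 3916 kJ
ΔH = Σ(broken) − Σ(formed) = 3608 − 3916 = −308 kJ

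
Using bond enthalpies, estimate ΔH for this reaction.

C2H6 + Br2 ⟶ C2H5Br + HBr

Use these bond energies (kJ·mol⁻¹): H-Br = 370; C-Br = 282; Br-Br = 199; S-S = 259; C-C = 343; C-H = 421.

ΔH ≈ −32 kJ

Bonds broken (reactants):
  Br-Br: 1 × 199 = 199
  C-C: 1 × 343 = 343
  C-H: 6 × 421 = 2526
  Σ(broken) = 3068 kJ
Bonds formed (products):
  C-Br: 1 × 282 = 282
  C-C: 1 × 343 = 343
  C-H: 5 × 421 = 2105
  H-Br: 1 × 370 = 370
  Σ(formed) = 3100 kJ
ΔH = Σ(broken) − Σ(formed) = 3068 − 3100 = −32 kJ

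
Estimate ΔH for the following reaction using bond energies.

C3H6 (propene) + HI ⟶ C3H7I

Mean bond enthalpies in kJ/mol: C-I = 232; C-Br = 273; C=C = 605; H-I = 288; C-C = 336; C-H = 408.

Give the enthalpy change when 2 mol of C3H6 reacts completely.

ΔH = −166 kJ

Bonds broken (reactants):
  C-C: 1 × 336 = 336
  C-H: 6 × 408 = 2448
  C=C: 1 × 605 = 605
  H-I: 1 × 288 = 288
  Σ(broken) = 3677 kJ
Bonds formed (products):
  C-C: 2 × 336 = 672
  C-H: 7 × 408 = 2856
  C-I: 1 × 232 = 232
  Σ(formed) = 3760 kJ
ΔH = Σ(broken) − Σ(formed) = 3677 − 3760 = −83 kJ
For 2× the reaction as written: 2 × (−83) = −166 kJ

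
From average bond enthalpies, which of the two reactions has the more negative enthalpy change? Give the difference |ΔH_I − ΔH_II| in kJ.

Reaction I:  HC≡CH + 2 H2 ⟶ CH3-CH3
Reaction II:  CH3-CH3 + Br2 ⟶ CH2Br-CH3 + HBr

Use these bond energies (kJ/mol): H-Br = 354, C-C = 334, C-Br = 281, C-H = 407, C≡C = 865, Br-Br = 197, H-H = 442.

Reaction I:
  Bonds broken (reactants):
    C≡C: 1 × 865 = 865
    C-H: 2 × 407 = 814
    H-H: 2 × 442 = 884
    Σ(broken) = 2563 kJ
  Bonds formed (products):
    C-C: 1 × 334 = 334
    C-H: 6 × 407 = 2442
    Σ(formed) = 2776 kJ
  ΔH_I = 2563 − 2776 = −213 kJ
Reaction II:
  Bonds broken (reactants):
    Br-Br: 1 × 197 = 197
    C-C: 1 × 334 = 334
    C-H: 6 × 407 = 2442
    Σ(broken) = 2973 kJ
  Bonds formed (products):
    C-Br: 1 × 281 = 281
    C-C: 1 × 334 = 334
    C-H: 5 × 407 = 2035
    H-Br: 1 × 354 = 354
    Σ(formed) = 3004 kJ
  ΔH_II = 2973 − 3004 = −31 kJ
ΔH_I − ΔH_II = −182 kJ, so reaction I has the more negative ΔH; |ΔH_I − ΔH_II| = 182 kJ.

Reaction I, by 182 kJ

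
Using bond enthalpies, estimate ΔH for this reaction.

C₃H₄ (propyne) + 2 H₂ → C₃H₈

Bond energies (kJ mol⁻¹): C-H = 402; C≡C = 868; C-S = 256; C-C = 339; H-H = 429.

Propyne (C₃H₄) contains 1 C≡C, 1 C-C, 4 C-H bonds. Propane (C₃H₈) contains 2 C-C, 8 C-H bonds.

ΔH ≈ −221 kJ

Bonds broken (reactants):
  C≡C: 1 × 868 = 868
  C-C: 1 × 339 = 339
  C-H: 4 × 402 = 1608
  H-H: 2 × 429 = 858
  Σ(broken) = 3673 kJ
Bonds formed (products):
  C-C: 2 × 339 = 678
  C-H: 8 × 402 = 3216
  Σ(formed) = 3894 kJ
ΔH = Σ(broken) − Σ(formed) = 3673 − 3894 = −221 kJ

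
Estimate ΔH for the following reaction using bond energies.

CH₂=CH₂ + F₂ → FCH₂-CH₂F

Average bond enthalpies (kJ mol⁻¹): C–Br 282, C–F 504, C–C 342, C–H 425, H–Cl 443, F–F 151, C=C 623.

ΔH ≈ −576 kJ

Bonds broken (reactants):
  C–H: 4 × 425 = 1700
  C=C: 1 × 623 = 623
  F–F: 1 × 151 = 151
  Σ(broken) = 2474 kJ
Bonds formed (products):
  C–C: 1 × 342 = 342
  C–F: 2 × 504 = 1008
  C–H: 4 × 425 = 1700
  Σ(formed) = 3050 kJ
ΔH = Σ(broken) − Σ(formed) = 2474 − 3050 = −576 kJ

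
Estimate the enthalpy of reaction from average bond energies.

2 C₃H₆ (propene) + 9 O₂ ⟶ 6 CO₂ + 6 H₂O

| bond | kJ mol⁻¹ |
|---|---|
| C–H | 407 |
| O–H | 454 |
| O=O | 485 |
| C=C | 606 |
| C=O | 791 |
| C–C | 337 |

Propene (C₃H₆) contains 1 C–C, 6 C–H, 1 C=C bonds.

Bonds broken (reactants):
  C–C: 2 × 337 = 674
  C–H: 12 × 407 = 4884
  C=C: 2 × 606 = 1212
  O=O: 9 × 485 = 4365
  Σ(broken) = 11135 kJ
Bonds formed (products):
  C=O: 12 × 791 = 9492
  O–H: 12 × 454 = 5448
  Σ(formed) = 14940 kJ
ΔH = Σ(broken) − Σ(formed) = 11135 − 14940 = −3805 kJ

ΔH ≈ −3805 kJ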